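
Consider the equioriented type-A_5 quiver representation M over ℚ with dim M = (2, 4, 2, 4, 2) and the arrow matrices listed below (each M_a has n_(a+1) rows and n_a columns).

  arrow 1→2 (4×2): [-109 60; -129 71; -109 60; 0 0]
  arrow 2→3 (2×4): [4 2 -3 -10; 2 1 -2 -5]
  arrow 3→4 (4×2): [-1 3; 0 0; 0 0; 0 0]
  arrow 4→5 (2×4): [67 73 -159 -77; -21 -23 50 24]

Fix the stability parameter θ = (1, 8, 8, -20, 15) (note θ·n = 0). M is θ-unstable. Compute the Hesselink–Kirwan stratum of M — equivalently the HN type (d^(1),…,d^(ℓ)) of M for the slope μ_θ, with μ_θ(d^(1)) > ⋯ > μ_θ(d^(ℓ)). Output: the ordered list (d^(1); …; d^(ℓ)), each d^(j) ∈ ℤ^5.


Barcode: M ≅ I[1,3], I[1,5], I[2,2]^2, I[4,4]^2, I[4,5]. HN layers by μ_θ (5 steps, strictly decreasing):
  μ^(1)=15; μ^(2)=8; μ^(3)=1; μ^(4)=-3/4; μ^(5)=-20

((0, 0, 0, 0, 2); (0, 3, 1, 0, 0); (1, 0, 0, 0, 0); (1, 1, 1, 1, 0); (0, 0, 0, 3, 0))


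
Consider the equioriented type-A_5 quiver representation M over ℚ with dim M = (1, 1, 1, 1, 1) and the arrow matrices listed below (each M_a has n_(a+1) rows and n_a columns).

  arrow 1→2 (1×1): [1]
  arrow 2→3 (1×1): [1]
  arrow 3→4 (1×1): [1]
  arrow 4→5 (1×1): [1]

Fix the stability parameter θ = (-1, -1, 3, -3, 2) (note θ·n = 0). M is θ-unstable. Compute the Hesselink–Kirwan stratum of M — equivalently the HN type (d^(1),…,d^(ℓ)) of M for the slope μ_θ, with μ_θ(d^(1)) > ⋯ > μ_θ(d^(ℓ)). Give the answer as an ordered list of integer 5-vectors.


Interval decomposition of M: I[1,5].
HN type (ℓ=3): μ^(1)=2; μ^(2)=0; μ^(3)=-1

((0, 0, 0, 0, 1); (0, 0, 1, 1, 0); (1, 1, 0, 0, 0))


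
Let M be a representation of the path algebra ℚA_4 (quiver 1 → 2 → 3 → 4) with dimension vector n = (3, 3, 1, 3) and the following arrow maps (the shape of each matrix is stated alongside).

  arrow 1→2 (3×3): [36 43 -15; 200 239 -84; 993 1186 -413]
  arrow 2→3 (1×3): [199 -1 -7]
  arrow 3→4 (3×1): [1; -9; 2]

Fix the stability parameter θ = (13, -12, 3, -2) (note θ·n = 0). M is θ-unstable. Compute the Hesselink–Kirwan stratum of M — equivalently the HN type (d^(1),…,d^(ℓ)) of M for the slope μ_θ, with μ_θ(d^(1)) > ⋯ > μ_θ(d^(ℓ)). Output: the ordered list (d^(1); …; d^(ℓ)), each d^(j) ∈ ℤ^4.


Barcode: M ≅ I[1,2]^2, I[1,4], I[4,4]^2. HN layers by μ_θ (2 steps, strictly decreasing):
  μ^(1)=1/2; μ^(2)=-2

((3, 3, 1, 1); (0, 0, 0, 2))


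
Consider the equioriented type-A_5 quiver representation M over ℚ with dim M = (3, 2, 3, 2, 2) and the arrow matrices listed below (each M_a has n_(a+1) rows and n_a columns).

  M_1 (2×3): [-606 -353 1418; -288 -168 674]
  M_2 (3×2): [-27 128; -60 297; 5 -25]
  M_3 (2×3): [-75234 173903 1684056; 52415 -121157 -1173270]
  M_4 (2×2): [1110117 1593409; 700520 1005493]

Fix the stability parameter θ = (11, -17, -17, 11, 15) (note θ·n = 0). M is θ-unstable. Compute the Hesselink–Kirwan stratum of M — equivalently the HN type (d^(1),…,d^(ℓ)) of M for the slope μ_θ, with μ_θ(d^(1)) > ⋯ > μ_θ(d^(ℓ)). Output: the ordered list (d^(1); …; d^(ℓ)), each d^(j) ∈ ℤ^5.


Barcode: M ≅ I[1,1], I[1,5]^2, I[3,3]. HN layers by μ_θ (4 steps, strictly decreasing):
  μ^(1)=15; μ^(2)=11; μ^(3)=-23/3; μ^(4)=-17

((0, 0, 0, 0, 2); (1, 0, 0, 2, 0); (2, 2, 2, 0, 0); (0, 0, 1, 0, 0))


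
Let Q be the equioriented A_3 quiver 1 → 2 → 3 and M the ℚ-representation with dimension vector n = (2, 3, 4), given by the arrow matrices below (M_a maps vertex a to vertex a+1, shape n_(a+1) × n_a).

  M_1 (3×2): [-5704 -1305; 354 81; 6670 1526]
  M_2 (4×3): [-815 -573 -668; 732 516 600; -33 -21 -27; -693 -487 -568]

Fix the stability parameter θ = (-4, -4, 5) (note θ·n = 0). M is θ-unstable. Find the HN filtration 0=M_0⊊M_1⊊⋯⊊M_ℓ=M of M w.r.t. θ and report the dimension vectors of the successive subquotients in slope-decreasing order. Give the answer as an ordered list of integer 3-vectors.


Via rank(M_{q-1}∘⋯∘M_p): M ≅ I[1,3]^2, I[2,2], I[3,3]^2.
μ_θ-semistable layers: μ^(1)=5; μ^(2)=-4

((0, 0, 4); (2, 3, 0))


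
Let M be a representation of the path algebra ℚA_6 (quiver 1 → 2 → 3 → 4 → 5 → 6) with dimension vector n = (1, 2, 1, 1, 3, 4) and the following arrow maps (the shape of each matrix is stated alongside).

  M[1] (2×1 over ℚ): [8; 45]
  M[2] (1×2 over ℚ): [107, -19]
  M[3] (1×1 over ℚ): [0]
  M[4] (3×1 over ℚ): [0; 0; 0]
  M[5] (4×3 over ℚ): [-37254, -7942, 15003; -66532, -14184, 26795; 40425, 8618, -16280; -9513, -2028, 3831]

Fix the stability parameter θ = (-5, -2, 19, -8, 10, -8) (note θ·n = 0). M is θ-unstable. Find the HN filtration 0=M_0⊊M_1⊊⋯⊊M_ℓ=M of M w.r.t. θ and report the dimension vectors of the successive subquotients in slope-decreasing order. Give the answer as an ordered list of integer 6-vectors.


Barcode: M ≅ I[1,3], I[2,2], I[4,4], I[5,6]^3, I[6,6]. HN layers by μ_θ (5 steps, strictly decreasing):
  μ^(1)=19; μ^(2)=1; μ^(3)=-2; μ^(4)=-5; μ^(5)=-8

((0, 0, 1, 0, 0, 0); (0, 0, 0, 0, 3, 3); (0, 2, 0, 0, 0, 0); (1, 0, 0, 0, 0, 0); (0, 0, 0, 1, 0, 1))


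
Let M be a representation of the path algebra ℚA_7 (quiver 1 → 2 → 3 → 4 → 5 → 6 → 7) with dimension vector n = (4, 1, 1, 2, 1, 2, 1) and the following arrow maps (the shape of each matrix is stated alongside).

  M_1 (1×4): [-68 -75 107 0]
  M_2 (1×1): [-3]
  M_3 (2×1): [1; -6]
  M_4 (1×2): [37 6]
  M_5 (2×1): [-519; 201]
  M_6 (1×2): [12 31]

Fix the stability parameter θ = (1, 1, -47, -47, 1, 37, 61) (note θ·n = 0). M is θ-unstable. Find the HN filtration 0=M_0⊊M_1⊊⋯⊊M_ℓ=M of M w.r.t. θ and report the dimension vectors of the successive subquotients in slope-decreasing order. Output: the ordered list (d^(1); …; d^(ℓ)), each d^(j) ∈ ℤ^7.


Via rank(M_{q-1}∘⋯∘M_p): M ≅ I[1,1]^3, I[1,7], I[4,4], I[6,6].
μ_θ-semistable layers: μ^(1)=61; μ^(2)=37; μ^(3)=1; μ^(4)=-23; μ^(5)=-47

((0, 0, 0, 0, 0, 0, 1); (0, 0, 0, 0, 0, 2, 0); (3, 0, 0, 0, 1, 0, 0); (1, 1, 1, 1, 0, 0, 0); (0, 0, 0, 1, 0, 0, 0))


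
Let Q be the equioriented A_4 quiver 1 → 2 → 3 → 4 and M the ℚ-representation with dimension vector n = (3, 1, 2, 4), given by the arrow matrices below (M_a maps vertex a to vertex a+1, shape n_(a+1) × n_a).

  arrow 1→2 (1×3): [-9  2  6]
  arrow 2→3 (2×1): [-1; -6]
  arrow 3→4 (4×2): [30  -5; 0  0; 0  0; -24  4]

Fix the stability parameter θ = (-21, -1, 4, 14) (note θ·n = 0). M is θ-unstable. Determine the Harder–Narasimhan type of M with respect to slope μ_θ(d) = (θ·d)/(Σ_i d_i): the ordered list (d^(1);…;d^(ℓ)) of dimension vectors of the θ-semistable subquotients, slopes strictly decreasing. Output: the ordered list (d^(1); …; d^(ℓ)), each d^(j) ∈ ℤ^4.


Interval decomposition of M: I[1,1]^2, I[1,3], I[3,4], I[4,4]^3.
HN type (ℓ=4): μ^(1)=14; μ^(2)=4; μ^(3)=-1; μ^(4)=-21

((0, 0, 0, 4); (0, 0, 2, 0); (0, 1, 0, 0); (3, 0, 0, 0))


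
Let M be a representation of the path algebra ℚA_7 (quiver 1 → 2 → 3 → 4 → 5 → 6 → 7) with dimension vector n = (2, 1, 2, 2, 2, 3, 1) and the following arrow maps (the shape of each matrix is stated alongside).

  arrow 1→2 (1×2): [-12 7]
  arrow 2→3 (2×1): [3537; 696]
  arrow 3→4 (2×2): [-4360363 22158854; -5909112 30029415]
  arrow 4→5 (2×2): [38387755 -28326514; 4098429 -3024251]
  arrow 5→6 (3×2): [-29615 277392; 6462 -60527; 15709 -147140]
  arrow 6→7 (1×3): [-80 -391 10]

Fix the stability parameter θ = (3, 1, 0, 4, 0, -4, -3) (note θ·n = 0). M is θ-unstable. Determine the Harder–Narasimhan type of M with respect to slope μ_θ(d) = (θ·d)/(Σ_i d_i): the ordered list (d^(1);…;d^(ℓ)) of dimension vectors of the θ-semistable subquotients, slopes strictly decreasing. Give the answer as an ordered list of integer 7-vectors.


Interval decomposition of M: I[1,1], I[1,7], I[3,6], I[6,6].
HN type (ℓ=4): μ^(1)=3; μ^(2)=1/7; μ^(3)=0; μ^(4)=-4

((1, 0, 0, 0, 0, 0, 0); (1, 1, 1, 1, 1, 1, 1); (0, 0, 1, 1, 1, 1, 0); (0, 0, 0, 0, 0, 1, 0))


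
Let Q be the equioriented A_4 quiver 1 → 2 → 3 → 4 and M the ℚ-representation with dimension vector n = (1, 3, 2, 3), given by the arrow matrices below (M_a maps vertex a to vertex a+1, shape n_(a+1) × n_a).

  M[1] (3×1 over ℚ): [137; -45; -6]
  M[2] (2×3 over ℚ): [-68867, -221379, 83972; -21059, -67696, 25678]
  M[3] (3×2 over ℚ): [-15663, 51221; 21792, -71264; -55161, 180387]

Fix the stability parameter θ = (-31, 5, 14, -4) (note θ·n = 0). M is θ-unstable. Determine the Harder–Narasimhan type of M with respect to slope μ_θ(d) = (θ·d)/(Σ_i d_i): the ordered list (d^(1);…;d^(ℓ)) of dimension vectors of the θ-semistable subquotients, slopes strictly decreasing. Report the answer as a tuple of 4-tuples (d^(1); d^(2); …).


Barcode: M ≅ I[1,4], I[2,2], I[2,3], I[4,4]^2. HN layers by μ_θ (4 steps, strictly decreasing):
  μ^(1)=14; μ^(2)=5; μ^(3)=-4; μ^(4)=-31

((0, 0, 1, 0); (0, 3, 1, 1); (0, 0, 0, 2); (1, 0, 0, 0))


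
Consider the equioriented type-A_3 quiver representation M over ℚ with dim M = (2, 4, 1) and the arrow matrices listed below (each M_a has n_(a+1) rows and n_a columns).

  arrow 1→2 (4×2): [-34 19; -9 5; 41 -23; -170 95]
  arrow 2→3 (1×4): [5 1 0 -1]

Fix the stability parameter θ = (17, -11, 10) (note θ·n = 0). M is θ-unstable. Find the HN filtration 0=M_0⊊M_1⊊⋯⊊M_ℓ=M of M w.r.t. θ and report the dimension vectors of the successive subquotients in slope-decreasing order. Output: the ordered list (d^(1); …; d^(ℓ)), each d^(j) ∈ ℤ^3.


Barcode: M ≅ I[1,2], I[1,3], I[2,2]^2. HN layers by μ_θ (3 steps, strictly decreasing):
  μ^(1)=10; μ^(2)=3; μ^(3)=-11

((0, 0, 1); (2, 2, 0); (0, 2, 0))


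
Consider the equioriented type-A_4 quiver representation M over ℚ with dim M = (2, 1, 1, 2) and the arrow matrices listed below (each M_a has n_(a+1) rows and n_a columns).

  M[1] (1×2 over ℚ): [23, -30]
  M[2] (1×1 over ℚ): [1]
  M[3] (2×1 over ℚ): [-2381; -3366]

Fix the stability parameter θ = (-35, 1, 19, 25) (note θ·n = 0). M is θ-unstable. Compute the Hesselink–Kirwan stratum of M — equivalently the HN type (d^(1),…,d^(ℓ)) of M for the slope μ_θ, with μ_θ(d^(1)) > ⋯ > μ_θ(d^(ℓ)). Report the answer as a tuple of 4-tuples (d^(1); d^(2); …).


Via rank(M_{q-1}∘⋯∘M_p): M ≅ I[1,1], I[1,4], I[4,4].
μ_θ-semistable layers: μ^(1)=25; μ^(2)=19; μ^(3)=1; μ^(4)=-35

((0, 0, 0, 2); (0, 0, 1, 0); (0, 1, 0, 0); (2, 0, 0, 0))


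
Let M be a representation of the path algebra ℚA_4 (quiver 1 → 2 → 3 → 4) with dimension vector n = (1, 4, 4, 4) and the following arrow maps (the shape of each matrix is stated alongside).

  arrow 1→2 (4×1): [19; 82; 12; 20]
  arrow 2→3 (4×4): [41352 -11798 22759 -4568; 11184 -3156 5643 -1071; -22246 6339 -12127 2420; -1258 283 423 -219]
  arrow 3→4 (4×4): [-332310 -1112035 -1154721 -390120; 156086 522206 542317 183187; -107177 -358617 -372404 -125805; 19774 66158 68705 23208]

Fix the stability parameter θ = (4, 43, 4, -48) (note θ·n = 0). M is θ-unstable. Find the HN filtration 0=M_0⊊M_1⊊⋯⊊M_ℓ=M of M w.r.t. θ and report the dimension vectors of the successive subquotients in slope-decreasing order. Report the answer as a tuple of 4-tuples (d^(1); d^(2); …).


Barcode: M ≅ I[1,2], I[2,4]^3, I[3,4]. HN layers by μ_θ (4 steps, strictly decreasing):
  μ^(1)=43; μ^(2)=4; μ^(3)=-1/3; μ^(4)=-22

((0, 1, 0, 0); (1, 0, 0, 0); (0, 3, 3, 3); (0, 0, 1, 1))


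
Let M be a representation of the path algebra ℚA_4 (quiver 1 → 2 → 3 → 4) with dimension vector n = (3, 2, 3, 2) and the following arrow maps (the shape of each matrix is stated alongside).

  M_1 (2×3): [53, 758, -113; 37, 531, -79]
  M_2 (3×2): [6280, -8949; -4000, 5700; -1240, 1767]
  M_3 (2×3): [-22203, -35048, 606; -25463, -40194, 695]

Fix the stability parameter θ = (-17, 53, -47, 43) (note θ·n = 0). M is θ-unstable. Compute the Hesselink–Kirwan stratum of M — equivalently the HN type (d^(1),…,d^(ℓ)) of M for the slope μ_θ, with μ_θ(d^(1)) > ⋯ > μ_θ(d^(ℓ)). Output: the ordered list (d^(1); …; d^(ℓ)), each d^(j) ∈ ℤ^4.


Via rank(M_{q-1}∘⋯∘M_p): M ≅ I[1,1], I[1,2], I[1,4], I[3,3], I[3,4].
μ_θ-semistable layers: μ^(1)=53; μ^(2)=43; μ^(3)=3; μ^(4)=-17; μ^(5)=-47

((0, 1, 0, 0); (0, 0, 0, 2); (0, 1, 1, 0); (3, 0, 0, 0); (0, 0, 2, 0))


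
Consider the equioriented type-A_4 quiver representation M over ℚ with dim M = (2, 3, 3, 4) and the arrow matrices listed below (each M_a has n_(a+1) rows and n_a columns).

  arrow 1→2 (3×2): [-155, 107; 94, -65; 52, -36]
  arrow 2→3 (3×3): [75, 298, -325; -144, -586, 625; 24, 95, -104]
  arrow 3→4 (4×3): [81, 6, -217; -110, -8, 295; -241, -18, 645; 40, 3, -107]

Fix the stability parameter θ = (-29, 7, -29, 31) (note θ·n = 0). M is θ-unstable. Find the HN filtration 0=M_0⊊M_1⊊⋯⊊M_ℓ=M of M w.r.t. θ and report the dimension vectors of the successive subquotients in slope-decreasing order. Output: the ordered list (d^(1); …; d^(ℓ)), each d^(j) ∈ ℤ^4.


Barcode: M ≅ I[1,4]^2, I[2,4], I[4,4]. HN layers by μ_θ (3 steps, strictly decreasing):
  μ^(1)=31; μ^(2)=-11; μ^(3)=-29

((0, 0, 0, 4); (0, 3, 3, 0); (2, 0, 0, 0))


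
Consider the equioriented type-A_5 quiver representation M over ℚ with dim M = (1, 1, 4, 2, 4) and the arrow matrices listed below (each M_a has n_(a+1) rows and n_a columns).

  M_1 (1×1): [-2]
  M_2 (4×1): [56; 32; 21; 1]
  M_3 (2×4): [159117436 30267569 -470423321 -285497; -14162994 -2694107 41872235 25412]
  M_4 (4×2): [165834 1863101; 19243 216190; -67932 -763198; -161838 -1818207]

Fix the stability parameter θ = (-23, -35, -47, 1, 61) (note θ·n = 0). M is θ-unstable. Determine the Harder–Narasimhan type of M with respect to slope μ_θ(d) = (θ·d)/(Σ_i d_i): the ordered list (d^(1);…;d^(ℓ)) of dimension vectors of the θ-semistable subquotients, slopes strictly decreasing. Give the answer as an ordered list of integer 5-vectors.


Via rank(M_{q-1}∘⋯∘M_p): M ≅ I[1,5], I[3,3]^2, I[3,5], I[5,5]^2.
μ_θ-semistable layers: μ^(1)=61; μ^(2)=1; μ^(3)=-35; μ^(4)=-47

((0, 0, 0, 0, 4); (0, 0, 0, 2, 0); (1, 1, 1, 0, 0); (0, 0, 3, 0, 0))


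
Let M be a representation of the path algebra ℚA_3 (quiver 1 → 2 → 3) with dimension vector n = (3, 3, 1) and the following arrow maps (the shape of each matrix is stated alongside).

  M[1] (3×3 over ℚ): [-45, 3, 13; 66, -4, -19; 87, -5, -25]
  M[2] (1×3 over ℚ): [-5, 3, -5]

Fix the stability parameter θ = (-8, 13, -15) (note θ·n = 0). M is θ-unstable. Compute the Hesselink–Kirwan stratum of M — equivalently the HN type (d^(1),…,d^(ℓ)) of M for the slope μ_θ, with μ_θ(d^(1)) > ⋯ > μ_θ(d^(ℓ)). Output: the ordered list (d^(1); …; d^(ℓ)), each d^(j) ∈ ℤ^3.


Barcode: M ≅ I[1,1], I[1,2], I[1,3], I[2,2]. HN layers by μ_θ (3 steps, strictly decreasing):
  μ^(1)=13; μ^(2)=-1; μ^(3)=-8

((0, 2, 0); (0, 1, 1); (3, 0, 0))


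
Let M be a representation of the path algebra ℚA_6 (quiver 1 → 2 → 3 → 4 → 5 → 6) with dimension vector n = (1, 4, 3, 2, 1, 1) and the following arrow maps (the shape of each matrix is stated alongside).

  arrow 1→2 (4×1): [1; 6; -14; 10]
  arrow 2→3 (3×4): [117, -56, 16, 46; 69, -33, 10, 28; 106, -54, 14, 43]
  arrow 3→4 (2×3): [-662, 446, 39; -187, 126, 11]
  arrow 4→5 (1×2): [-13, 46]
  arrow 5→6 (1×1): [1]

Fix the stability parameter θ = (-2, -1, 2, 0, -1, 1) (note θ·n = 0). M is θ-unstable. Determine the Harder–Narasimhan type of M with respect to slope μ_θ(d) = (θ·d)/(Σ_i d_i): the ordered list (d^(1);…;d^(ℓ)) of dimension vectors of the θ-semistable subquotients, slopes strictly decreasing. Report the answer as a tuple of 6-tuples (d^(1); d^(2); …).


Via rank(M_{q-1}∘⋯∘M_p): M ≅ I[1,6], I[2,2], I[2,3], I[2,4].
μ_θ-semistable layers: μ^(1)=2; μ^(2)=1; μ^(3)=1/3; μ^(4)=-1; μ^(5)=-2

((0, 0, 1, 0, 0, 0); (0, 0, 1, 1, 0, 1); (0, 0, 1, 1, 1, 0); (0, 4, 0, 0, 0, 0); (1, 0, 0, 0, 0, 0))


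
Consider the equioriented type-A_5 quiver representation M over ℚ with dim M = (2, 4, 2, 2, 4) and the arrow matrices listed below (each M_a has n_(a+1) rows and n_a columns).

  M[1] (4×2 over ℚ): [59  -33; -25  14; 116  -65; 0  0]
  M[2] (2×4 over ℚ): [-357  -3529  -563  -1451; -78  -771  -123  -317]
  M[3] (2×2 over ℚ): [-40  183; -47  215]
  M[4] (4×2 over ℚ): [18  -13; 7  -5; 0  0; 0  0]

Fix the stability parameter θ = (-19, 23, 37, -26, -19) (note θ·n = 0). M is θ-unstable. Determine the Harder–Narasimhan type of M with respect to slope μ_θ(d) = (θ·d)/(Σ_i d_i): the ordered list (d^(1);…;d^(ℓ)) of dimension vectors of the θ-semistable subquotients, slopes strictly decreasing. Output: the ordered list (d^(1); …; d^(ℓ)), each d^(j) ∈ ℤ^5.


Via rank(M_{q-1}∘⋯∘M_p): M ≅ I[1,2], I[1,5], I[2,2], I[2,5], I[5,5]^2.
μ_θ-semistable layers: μ^(1)=23; μ^(2)=15/4; μ^(3)=-19

((0, 2, 0, 0, 0); (0, 2, 2, 2, 2); (2, 0, 0, 0, 2))


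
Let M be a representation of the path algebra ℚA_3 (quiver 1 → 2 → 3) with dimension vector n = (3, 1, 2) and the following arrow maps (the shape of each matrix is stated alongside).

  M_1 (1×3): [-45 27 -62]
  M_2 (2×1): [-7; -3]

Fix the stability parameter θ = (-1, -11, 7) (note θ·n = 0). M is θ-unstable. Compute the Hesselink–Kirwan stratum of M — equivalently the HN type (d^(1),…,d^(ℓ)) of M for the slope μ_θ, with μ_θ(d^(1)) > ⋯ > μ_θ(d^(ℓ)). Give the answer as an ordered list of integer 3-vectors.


Interval decomposition of M: I[1,1]^2, I[1,3], I[3,3].
HN type (ℓ=3): μ^(1)=7; μ^(2)=-1; μ^(3)=-6

((0, 0, 2); (2, 0, 0); (1, 1, 0))


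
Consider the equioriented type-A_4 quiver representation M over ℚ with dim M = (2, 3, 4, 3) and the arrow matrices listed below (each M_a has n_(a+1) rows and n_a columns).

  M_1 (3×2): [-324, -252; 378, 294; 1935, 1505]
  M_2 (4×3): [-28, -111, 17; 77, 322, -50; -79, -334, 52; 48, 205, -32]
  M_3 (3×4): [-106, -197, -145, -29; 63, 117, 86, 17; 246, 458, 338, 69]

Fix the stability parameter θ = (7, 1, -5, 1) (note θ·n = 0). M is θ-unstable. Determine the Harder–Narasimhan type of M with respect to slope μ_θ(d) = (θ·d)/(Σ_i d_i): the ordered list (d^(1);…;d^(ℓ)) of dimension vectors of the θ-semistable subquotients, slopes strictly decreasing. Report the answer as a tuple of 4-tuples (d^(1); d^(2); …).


Interval decomposition of M: I[1,1], I[1,4], I[2,3], I[2,4], I[3,4].
HN type (ℓ=4): μ^(1)=7; μ^(2)=1; μ^(3)=-2; μ^(4)=-5

((1, 0, 0, 0); (1, 1, 1, 3); (0, 2, 2, 0); (0, 0, 1, 0))


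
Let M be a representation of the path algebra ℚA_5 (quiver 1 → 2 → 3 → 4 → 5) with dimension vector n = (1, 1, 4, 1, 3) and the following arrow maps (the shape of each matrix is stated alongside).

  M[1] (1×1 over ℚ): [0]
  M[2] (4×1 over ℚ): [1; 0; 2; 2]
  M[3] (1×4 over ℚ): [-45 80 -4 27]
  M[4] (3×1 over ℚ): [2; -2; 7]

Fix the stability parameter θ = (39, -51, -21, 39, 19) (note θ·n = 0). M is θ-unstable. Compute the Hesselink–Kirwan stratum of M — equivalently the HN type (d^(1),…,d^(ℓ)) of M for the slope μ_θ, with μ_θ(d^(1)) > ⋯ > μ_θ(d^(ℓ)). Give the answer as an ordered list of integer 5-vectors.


Interval decomposition of M: I[1,1], I[2,5], I[3,3]^3, I[5,5]^2.
HN type (ℓ=5): μ^(1)=39; μ^(2)=29; μ^(3)=19; μ^(4)=-21; μ^(5)=-51

((1, 0, 0, 0, 0); (0, 0, 0, 1, 1); (0, 0, 0, 0, 2); (0, 0, 4, 0, 0); (0, 1, 0, 0, 0))


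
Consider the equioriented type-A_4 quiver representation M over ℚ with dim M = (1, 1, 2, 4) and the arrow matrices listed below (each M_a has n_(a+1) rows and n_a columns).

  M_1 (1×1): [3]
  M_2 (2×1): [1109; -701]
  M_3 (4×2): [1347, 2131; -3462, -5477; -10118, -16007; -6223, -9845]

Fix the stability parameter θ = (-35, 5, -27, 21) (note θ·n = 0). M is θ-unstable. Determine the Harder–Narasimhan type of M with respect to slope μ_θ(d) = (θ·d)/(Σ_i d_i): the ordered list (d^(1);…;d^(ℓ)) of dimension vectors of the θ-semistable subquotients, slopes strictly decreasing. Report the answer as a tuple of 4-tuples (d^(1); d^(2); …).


Interval decomposition of M: I[1,4], I[3,4], I[4,4]^2.
HN type (ℓ=4): μ^(1)=21; μ^(2)=-11; μ^(3)=-27; μ^(4)=-35

((0, 0, 0, 4); (0, 1, 1, 0); (0, 0, 1, 0); (1, 0, 0, 0))


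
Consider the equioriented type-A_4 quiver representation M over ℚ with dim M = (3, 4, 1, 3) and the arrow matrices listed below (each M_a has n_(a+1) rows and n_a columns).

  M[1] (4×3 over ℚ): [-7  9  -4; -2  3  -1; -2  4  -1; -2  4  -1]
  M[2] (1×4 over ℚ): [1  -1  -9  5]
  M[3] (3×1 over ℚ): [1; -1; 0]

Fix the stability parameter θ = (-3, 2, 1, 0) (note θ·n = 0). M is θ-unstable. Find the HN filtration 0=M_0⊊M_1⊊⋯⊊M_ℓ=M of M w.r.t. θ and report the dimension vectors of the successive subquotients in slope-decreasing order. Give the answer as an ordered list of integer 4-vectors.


Barcode: M ≅ I[1,2]^2, I[1,4], I[2,2], I[4,4]^2. HN layers by μ_θ (4 steps, strictly decreasing):
  μ^(1)=2; μ^(2)=1; μ^(3)=0; μ^(4)=-3

((0, 3, 0, 0); (0, 1, 1, 1); (0, 0, 0, 2); (3, 0, 0, 0))


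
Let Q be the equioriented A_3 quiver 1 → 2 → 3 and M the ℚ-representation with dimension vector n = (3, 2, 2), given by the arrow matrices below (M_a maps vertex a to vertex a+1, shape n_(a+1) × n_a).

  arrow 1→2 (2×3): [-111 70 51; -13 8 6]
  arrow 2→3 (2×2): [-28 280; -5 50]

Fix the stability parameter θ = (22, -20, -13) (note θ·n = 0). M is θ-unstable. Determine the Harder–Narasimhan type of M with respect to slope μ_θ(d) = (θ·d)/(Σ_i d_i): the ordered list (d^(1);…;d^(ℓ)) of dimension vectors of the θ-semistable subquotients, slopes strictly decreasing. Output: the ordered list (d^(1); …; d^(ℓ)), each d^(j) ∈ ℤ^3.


Barcode: M ≅ I[1,1], I[1,2], I[1,3], I[3,3]. HN layers by μ_θ (4 steps, strictly decreasing):
  μ^(1)=22; μ^(2)=1; μ^(3)=-11/3; μ^(4)=-13

((1, 0, 0); (1, 1, 0); (1, 1, 1); (0, 0, 1))


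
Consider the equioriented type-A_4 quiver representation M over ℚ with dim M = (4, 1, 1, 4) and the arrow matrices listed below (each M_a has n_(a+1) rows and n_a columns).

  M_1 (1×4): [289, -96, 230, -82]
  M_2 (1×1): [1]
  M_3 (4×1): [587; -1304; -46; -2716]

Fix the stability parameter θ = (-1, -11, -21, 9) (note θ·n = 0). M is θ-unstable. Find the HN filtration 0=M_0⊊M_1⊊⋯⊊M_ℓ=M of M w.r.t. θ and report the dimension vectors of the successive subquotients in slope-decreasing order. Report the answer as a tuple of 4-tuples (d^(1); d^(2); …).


Barcode: M ≅ I[1,1]^3, I[1,4], I[4,4]^3. HN layers by μ_θ (3 steps, strictly decreasing):
  μ^(1)=9; μ^(2)=-1; μ^(3)=-11

((0, 0, 0, 4); (3, 0, 0, 0); (1, 1, 1, 0))


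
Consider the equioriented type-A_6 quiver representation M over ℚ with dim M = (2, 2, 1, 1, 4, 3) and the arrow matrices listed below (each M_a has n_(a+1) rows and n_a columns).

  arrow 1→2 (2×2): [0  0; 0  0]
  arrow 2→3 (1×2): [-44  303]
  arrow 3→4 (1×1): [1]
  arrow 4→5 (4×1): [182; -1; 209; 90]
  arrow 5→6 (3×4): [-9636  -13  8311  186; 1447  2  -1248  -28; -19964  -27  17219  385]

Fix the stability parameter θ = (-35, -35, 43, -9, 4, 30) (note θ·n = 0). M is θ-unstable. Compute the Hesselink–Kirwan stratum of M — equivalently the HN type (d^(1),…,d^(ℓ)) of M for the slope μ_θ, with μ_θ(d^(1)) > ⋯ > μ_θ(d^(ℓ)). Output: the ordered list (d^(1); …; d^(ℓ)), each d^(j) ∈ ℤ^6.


Interval decomposition of M: I[1,1]^2, I[2,2], I[2,5], I[5,6]^3.
HN type (ℓ=4): μ^(1)=30; μ^(2)=38/3; μ^(3)=4; μ^(4)=-35

((0, 0, 0, 0, 0, 3); (0, 0, 1, 1, 1, 0); (0, 0, 0, 0, 3, 0); (2, 2, 0, 0, 0, 0))


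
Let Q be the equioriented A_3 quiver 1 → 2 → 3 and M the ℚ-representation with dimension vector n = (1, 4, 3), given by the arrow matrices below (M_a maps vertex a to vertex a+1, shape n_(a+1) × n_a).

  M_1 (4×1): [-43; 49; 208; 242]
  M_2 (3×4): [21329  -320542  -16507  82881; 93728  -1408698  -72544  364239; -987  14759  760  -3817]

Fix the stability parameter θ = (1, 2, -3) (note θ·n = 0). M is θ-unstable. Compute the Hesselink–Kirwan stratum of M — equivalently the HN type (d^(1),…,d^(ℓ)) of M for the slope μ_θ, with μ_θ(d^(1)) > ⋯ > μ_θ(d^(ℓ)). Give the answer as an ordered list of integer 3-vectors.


Barcode: M ≅ I[1,3], I[2,2], I[2,3]^2. HN layers by μ_θ (3 steps, strictly decreasing):
  μ^(1)=2; μ^(2)=0; μ^(3)=-1/2

((0, 1, 0); (1, 1, 1); (0, 2, 2))


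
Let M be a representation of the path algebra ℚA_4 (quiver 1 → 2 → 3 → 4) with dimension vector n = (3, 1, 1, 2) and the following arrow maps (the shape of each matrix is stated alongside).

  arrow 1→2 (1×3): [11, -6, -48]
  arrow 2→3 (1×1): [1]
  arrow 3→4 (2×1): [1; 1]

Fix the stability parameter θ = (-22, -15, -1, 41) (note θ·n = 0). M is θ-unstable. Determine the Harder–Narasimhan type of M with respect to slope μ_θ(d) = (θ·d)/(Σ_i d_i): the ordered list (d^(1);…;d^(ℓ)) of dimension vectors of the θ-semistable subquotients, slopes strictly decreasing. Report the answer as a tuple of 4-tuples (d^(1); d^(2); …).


Via rank(M_{q-1}∘⋯∘M_p): M ≅ I[1,1]^2, I[1,4], I[4,4].
μ_θ-semistable layers: μ^(1)=41; μ^(2)=-1; μ^(3)=-15; μ^(4)=-22

((0, 0, 0, 2); (0, 0, 1, 0); (0, 1, 0, 0); (3, 0, 0, 0))


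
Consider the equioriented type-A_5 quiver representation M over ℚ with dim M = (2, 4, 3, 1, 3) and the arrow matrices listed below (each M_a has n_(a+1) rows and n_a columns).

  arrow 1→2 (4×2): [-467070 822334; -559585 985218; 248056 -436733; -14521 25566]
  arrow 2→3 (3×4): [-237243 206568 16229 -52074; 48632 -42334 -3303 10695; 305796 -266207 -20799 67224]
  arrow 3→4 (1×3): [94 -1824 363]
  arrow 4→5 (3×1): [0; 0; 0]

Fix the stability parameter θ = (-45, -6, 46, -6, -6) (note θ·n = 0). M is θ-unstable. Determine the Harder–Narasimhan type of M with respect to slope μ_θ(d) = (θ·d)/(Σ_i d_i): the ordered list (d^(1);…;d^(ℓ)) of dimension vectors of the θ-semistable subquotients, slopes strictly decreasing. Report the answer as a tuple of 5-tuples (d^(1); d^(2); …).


Barcode: M ≅ I[1,3], I[1,4], I[2,2], I[2,3], I[5,5]^3. HN layers by μ_θ (4 steps, strictly decreasing):
  μ^(1)=46; μ^(2)=20; μ^(3)=-6; μ^(4)=-45

((0, 0, 2, 0, 0); (0, 0, 1, 1, 0); (0, 4, 0, 0, 3); (2, 0, 0, 0, 0))


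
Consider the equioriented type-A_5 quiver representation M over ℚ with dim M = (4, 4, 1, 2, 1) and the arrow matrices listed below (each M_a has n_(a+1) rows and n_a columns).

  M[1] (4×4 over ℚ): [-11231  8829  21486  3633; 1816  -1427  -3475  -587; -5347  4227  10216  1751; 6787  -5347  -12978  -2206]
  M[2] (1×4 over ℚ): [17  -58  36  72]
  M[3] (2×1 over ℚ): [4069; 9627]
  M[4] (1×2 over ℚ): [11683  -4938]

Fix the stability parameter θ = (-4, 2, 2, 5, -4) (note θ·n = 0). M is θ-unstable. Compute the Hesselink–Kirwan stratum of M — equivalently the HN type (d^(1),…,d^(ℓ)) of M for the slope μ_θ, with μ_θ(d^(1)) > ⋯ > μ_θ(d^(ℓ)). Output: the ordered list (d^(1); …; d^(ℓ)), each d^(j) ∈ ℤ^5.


Interval decomposition of M: I[1,2]^3, I[1,5], I[4,4].
HN type (ℓ=4): μ^(1)=5; μ^(2)=2; μ^(3)=5/4; μ^(4)=-4

((0, 0, 0, 1, 0); (0, 3, 0, 0, 0); (0, 1, 1, 1, 1); (4, 0, 0, 0, 0))


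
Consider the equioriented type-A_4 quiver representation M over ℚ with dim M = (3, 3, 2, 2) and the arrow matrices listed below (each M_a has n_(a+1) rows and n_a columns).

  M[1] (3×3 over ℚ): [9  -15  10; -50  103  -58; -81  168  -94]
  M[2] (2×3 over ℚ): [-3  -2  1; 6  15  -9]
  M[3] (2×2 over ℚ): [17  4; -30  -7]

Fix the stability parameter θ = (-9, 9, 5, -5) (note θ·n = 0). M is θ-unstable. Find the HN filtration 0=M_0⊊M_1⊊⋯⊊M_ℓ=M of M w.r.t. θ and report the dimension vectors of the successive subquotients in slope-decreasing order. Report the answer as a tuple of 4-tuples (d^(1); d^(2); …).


Interval decomposition of M: I[1,2], I[1,4]^2.
HN type (ℓ=3): μ^(1)=9; μ^(2)=3; μ^(3)=-9

((0, 1, 0, 0); (0, 2, 2, 2); (3, 0, 0, 0))


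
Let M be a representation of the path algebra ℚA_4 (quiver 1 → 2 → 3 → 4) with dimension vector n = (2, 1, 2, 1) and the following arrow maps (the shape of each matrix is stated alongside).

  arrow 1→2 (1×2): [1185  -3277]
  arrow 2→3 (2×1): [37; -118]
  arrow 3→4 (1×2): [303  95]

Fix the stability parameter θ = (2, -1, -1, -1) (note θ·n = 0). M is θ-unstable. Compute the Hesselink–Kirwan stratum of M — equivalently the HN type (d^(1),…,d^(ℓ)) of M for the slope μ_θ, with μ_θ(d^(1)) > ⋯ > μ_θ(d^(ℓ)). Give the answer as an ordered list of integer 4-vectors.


Via rank(M_{q-1}∘⋯∘M_p): M ≅ I[1,1], I[1,4], I[3,3].
μ_θ-semistable layers: μ^(1)=2; μ^(2)=-1/4; μ^(3)=-1

((1, 0, 0, 0); (1, 1, 1, 1); (0, 0, 1, 0))


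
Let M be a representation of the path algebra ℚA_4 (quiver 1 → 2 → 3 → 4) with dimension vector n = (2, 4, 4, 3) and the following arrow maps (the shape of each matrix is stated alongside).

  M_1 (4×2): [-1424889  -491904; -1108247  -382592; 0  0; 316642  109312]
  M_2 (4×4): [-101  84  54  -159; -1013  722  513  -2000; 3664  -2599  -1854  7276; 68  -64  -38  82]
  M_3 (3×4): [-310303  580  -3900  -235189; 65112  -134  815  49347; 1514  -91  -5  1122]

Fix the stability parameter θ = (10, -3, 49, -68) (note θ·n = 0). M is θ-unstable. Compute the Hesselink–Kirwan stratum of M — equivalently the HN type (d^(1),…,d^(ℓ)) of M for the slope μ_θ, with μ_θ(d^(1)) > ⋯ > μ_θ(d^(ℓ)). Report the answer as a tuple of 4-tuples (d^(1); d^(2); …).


Barcode: M ≅ I[1,1], I[1,4], I[2,3], I[2,4]^2. HN layers by μ_θ (4 steps, strictly decreasing):
  μ^(1)=49; μ^(2)=10; μ^(3)=-3; μ^(4)=-22/3

((0, 0, 1, 0); (1, 0, 0, 0); (1, 2, 1, 1); (0, 2, 2, 2))


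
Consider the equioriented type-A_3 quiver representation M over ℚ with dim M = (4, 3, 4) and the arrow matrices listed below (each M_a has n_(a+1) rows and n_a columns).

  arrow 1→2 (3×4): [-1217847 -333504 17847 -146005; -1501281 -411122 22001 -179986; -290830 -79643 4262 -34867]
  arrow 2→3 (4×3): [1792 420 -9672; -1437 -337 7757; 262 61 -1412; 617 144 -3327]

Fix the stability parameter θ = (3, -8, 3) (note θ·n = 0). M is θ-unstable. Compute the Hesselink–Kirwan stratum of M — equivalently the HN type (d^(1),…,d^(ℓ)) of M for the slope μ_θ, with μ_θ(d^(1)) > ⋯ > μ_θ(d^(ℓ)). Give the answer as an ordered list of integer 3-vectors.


Barcode: M ≅ I[1,1], I[1,2], I[1,3]^2, I[3,3]^2. HN layers by μ_θ (2 steps, strictly decreasing):
  μ^(1)=3; μ^(2)=-5/2

((1, 0, 4); (3, 3, 0))


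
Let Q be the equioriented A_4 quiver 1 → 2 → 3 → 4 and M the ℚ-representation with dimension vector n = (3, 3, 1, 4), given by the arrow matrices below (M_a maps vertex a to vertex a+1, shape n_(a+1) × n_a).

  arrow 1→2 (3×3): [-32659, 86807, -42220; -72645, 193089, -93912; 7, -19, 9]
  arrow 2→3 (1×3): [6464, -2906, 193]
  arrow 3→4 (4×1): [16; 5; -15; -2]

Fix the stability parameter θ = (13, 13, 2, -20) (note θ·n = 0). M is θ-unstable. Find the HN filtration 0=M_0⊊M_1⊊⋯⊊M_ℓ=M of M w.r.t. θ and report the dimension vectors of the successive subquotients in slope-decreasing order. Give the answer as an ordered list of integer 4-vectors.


Barcode: M ≅ I[1,1], I[1,2], I[1,4], I[2,2], I[4,4]^3. HN layers by μ_θ (3 steps, strictly decreasing):
  μ^(1)=13; μ^(2)=2; μ^(3)=-20

((2, 2, 0, 0); (1, 1, 1, 1); (0, 0, 0, 3))


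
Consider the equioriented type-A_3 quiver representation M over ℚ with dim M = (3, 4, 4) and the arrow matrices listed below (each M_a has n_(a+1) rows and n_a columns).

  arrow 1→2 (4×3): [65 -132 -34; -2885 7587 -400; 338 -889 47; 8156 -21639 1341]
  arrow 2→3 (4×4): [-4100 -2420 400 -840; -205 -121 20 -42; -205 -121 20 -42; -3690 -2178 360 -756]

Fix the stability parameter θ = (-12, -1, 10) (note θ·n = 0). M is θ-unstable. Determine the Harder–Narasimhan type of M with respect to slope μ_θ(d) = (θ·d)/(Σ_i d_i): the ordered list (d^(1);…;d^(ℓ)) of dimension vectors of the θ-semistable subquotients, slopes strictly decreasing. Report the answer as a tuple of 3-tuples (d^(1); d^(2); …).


Barcode: M ≅ I[1,2]^2, I[1,3], I[2,2], I[3,3]^3. HN layers by μ_θ (3 steps, strictly decreasing):
  μ^(1)=10; μ^(2)=-1; μ^(3)=-12

((0, 0, 4); (0, 4, 0); (3, 0, 0))


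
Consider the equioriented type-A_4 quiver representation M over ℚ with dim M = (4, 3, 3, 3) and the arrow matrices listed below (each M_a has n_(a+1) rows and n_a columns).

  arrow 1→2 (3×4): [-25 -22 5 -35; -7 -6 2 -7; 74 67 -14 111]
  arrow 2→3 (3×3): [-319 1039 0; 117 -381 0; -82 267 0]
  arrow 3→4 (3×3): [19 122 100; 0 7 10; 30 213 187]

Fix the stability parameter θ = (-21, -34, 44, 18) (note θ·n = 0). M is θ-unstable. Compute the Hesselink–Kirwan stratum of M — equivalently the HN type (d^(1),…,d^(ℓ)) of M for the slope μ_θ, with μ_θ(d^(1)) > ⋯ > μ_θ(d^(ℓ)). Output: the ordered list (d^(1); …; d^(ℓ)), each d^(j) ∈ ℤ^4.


Interval decomposition of M: I[1,1], I[1,2], I[1,4]^2, I[3,4].
HN type (ℓ=3): μ^(1)=31; μ^(2)=-21; μ^(3)=-55/2

((0, 0, 3, 3); (1, 0, 0, 0); (3, 3, 0, 0))


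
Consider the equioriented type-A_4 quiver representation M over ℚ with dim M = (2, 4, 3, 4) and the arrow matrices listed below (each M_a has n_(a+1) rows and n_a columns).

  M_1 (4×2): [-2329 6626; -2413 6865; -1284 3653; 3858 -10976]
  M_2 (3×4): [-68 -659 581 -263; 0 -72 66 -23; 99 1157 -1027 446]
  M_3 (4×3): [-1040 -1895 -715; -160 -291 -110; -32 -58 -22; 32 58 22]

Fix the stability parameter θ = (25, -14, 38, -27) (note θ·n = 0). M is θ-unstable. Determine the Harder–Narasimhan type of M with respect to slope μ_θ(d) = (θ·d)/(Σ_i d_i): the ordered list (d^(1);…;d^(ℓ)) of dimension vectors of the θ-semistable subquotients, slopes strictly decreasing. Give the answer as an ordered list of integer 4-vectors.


Interval decomposition of M: I[1,3], I[1,4], I[2,2], I[2,4], I[4,4]^2.
HN type (ℓ=4): μ^(1)=38; μ^(2)=11/2; μ^(3)=-14; μ^(4)=-27

((0, 0, 1, 0); (2, 2, 2, 2); (0, 2, 0, 0); (0, 0, 0, 2))


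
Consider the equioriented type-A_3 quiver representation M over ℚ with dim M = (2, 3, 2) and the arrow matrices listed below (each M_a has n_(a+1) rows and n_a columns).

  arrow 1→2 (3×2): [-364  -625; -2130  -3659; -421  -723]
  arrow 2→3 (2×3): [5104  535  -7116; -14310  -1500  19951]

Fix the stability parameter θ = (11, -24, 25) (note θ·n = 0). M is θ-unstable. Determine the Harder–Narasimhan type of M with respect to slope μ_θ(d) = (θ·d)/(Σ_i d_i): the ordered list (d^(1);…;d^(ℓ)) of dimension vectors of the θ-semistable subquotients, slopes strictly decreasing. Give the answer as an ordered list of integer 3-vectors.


Interval decomposition of M: I[1,3]^2, I[2,2].
HN type (ℓ=3): μ^(1)=25; μ^(2)=-13/2; μ^(3)=-24

((0, 0, 2); (2, 2, 0); (0, 1, 0))


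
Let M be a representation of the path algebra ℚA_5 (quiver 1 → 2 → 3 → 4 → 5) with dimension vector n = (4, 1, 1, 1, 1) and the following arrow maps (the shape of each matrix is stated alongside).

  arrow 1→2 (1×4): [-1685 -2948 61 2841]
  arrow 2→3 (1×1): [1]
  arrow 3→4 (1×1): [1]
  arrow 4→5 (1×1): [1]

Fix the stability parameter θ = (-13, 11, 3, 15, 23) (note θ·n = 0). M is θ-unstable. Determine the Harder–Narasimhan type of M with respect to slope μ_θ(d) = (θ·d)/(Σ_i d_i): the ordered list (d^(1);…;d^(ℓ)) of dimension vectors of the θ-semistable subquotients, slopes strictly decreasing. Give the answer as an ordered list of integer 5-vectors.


Interval decomposition of M: I[1,1]^3, I[1,5].
HN type (ℓ=4): μ^(1)=23; μ^(2)=15; μ^(3)=7; μ^(4)=-13

((0, 0, 0, 0, 1); (0, 0, 0, 1, 0); (0, 1, 1, 0, 0); (4, 0, 0, 0, 0))


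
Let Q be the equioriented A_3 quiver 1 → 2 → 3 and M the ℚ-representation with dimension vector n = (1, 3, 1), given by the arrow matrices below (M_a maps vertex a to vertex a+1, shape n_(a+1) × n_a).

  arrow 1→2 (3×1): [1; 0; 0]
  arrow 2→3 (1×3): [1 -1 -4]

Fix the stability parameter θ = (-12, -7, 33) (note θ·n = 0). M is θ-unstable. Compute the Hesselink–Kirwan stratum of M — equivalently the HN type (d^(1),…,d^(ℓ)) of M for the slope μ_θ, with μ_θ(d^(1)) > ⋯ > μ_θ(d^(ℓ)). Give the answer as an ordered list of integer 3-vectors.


Barcode: M ≅ I[1,3], I[2,2]^2. HN layers by μ_θ (3 steps, strictly decreasing):
  μ^(1)=33; μ^(2)=-7; μ^(3)=-12

((0, 0, 1); (0, 3, 0); (1, 0, 0))


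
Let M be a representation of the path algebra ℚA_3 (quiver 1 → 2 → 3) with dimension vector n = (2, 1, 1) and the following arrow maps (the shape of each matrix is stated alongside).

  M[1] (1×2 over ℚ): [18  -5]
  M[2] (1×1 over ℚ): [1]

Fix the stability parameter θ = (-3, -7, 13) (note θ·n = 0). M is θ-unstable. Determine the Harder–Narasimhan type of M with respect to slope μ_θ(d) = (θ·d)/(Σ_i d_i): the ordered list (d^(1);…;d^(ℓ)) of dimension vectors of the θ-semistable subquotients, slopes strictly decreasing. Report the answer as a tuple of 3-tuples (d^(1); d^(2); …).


Via rank(M_{q-1}∘⋯∘M_p): M ≅ I[1,1], I[1,3].
μ_θ-semistable layers: μ^(1)=13; μ^(2)=-3; μ^(3)=-5

((0, 0, 1); (1, 0, 0); (1, 1, 0))


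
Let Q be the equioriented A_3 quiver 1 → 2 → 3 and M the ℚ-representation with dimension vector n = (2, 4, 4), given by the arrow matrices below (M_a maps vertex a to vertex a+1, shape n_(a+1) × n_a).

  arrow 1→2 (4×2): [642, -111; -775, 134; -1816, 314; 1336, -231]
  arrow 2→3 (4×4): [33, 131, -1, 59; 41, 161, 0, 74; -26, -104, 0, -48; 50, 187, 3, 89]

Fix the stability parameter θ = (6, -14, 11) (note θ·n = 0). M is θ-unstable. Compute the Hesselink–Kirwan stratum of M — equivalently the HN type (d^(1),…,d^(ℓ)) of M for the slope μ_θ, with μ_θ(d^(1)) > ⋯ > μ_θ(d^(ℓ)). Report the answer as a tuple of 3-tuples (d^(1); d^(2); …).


Via rank(M_{q-1}∘⋯∘M_p): M ≅ I[1,3]^2, I[2,3]^2.
μ_θ-semistable layers: μ^(1)=11; μ^(2)=-4; μ^(3)=-14

((0, 0, 4); (2, 2, 0); (0, 2, 0))


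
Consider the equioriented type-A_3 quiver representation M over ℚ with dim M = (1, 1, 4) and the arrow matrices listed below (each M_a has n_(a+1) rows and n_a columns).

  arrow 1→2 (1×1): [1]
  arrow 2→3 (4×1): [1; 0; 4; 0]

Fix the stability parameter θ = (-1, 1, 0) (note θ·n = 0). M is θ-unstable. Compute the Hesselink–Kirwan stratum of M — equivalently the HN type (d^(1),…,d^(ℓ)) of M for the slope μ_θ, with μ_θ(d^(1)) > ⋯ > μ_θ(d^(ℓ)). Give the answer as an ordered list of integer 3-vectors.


Via rank(M_{q-1}∘⋯∘M_p): M ≅ I[1,3], I[3,3]^3.
μ_θ-semistable layers: μ^(1)=1/2; μ^(2)=0; μ^(3)=-1

((0, 1, 1); (0, 0, 3); (1, 0, 0))


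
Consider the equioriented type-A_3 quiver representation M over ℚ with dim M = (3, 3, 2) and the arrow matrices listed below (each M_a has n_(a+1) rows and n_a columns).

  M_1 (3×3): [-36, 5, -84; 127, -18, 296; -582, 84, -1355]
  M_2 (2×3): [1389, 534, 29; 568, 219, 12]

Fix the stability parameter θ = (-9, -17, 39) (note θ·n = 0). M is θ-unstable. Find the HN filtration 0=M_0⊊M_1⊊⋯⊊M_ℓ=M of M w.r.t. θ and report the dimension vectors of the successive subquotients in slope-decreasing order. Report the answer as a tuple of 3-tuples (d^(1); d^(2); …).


Barcode: M ≅ I[1,2], I[1,3]^2. HN layers by μ_θ (2 steps, strictly decreasing):
  μ^(1)=39; μ^(2)=-13

((0, 0, 2); (3, 3, 0))


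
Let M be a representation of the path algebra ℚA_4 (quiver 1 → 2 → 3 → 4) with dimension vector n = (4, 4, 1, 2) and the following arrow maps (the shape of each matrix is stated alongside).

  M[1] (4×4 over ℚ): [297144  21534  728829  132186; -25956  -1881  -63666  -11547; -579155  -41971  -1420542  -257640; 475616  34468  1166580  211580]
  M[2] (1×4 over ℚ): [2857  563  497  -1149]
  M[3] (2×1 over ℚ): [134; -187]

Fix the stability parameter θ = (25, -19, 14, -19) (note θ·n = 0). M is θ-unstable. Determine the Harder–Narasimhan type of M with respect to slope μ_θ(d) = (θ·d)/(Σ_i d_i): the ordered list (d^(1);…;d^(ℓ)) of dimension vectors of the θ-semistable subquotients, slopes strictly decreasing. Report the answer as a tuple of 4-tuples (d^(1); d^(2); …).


Via rank(M_{q-1}∘⋯∘M_p): M ≅ I[1,1], I[1,2]^2, I[1,4], I[2,2], I[4,4].
μ_θ-semistable layers: μ^(1)=25; μ^(2)=3; μ^(3)=1/4; μ^(4)=-19

((1, 0, 0, 0); (2, 2, 0, 0); (1, 1, 1, 1); (0, 1, 0, 1))
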